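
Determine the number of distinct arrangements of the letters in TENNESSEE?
3,780

Word has 9 letters (T=1, E=4, N=2, S=2). Arrangements: 9!/Π(k!) = 3,780.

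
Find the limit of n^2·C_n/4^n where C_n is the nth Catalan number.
∞

C_n ~ 4^n/(n^(3/2)√π), so n^2·C_n/4^n ~ n^(2 − 3/2)/√π → ∞.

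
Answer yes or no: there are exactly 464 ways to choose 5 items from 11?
C(11,5) = 462 ≠ 464.
Final answer: No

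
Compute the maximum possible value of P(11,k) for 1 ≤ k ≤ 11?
39,916,800

P(11,k) increases in k, so maximum at k = 11: 11! = 39,916,800.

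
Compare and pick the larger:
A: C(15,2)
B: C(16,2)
B

A=C(15,2)=105, B=C(16,2)=120.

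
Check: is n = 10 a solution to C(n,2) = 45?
C(10,2) = 10·9/2! = 90/2 = 45, which equals 45.
Final answer: Yes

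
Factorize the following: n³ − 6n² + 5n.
n(n − 1)(n − 5)

n³ − 6n² + 5n = n(n² − 6n + 5) = n(n − 1)(n − 5).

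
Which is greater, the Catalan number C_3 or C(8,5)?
C(8,5)

C_3 = C(6,3)/(3+1) = 20/4 = 5; C(8,5) = 56.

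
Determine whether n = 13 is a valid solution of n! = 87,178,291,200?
No
13! = 13·12! = 13·479,001,600 = 6,227,020,800, which does not equal 87,178,291,200.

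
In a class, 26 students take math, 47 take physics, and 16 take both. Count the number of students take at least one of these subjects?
57
|A∪B| = |A|+|B|-|A∩B| = 26+47-16 = 57.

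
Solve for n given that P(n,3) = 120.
6

Reasoning: P(n,3) = n(n−1)(n−2) is increasing in n; n(n−1)(n−2) ≈ (n−1)^3 = 120 gives n ≈ 5.9. Check: P(4,3) = 24, P(5,3) = 60, P(6,3) = 120 ✓. So n = 6.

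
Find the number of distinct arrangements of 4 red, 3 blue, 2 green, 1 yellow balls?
12,600

Explanation: Multinomial: 10!/(4! × 3! × 2! × 1!) = 12,600.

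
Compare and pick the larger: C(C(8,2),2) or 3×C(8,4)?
C(C(8,2),2)

Explanation: C(C(8,2),2)=378, 3×C(8,4)=210.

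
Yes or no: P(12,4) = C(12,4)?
P(12,4) = 11,880 but C(12,4) = 495; they differ by a factor of 4! = 24, so the statement does not hold.

Answer: No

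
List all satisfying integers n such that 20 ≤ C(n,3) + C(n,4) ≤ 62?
C(5,3)+C(5,4)=15; C(6,3)+C(6,4)=35; C(7,3)+C(7,4)=70. So valid n = 6.
Final answer: 6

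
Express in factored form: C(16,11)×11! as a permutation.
P(16,11)

Working:
C(16,11)×11! = [16!/(11!(5)!)]×11! = 16!/(5)! = P(16,11) = 174,356,582,400.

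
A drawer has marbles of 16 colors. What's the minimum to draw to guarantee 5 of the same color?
65

Working:
Worst case: 4 of each = 64. One more: 65.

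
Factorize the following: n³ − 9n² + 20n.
n(n − 4)(n − 5)

Working:
n³ − 9n² + 20n = n(n² − 9n + 20) = n(n − 4)(n − 5).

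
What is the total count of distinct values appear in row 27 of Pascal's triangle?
14

Row 27 has entries C(27,0)..C(27,27); by symmetry C(27,k)=C(27,27-k), giving 14 distinct values.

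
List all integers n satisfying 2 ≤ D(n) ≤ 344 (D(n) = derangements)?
3, 4, 5, 6

Explanation: Using D(n) = (n−1)[D(n−1) + D(n−2)] with D(1)=0, D(2)=1: D(2)=1; D(3)=2; D(4)=9; D(5)=44; D(6)=265; D(7)=1,854. So valid n = 3, 4, 5, 6.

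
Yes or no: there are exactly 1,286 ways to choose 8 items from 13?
C(13,8) = 1,287 ≠ 1286.

Answer: No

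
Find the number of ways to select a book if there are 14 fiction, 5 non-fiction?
19

Working:
By the addition principle: 14 + 5 = 19.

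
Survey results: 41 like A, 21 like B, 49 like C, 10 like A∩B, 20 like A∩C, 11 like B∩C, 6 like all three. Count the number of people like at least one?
76

Working:
|A∪B∪C| = 41+21+49-10-20-11+6 = 76.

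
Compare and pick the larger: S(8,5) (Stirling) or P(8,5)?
S(8,5) = 5·S(7,5) + S(7,4) = 5·140 + 350 = 1,050; P(8,5) = 6,720.
Final answer: P(8,5)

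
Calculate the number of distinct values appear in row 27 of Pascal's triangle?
14

Reasoning: Row 27 has entries C(27,0)..C(27,27); by symmetry C(27,k)=C(27,27-k), giving 14 distinct values.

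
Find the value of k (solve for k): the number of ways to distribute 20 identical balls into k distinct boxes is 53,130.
Stars and bars: the count is C(20+k−1, k−1), increasing in k. k=4: C(23,3) = 1,771, k=5: C(24,4) = 10,626, k=6: C(25,5) = 53,130 ✓. So k = 6.
Final answer: 6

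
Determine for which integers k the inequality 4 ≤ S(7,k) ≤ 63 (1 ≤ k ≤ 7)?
S(7,1)=1; S(7,2)=63; S(7,3)=301; S(7,4)=350; S(7,5)=140; S(7,6)=21; S(7,7)=1. So valid k = 2, 6.

Answer: 2, 6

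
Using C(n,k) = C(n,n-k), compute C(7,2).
21

Solution: C(7,2) = C(7,5) = 21.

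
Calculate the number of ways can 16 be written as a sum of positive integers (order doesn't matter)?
Pentagonal recurrence p(n) = p(n−1) + p(n−2) − p(n−5) − p(n−7) + …: p(16) = p(15) + p(14) − p(11) − p(9) + p(4) + p(1) = 176 + 135 − 56 − 30 + 5 + 1 = 231.

Answer: 231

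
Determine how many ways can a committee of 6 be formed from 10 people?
C(10,6) = 10! / (6! × (10-6)!)
         = 10! / (6! × 4!)
         = 210
Final answer: 210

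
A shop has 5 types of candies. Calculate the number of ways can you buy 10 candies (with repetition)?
1,001

Explanation: Stars and bars: C(10+5-1, 10) = C(14, 10) = 1,001.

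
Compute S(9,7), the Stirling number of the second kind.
462

Reasoning: Using the Stirling recurrence: S(n,k) = k·S(n-1,k) + S(n-1,k-1)
S(9,7) = 7·S(8,7) + S(8,6)
         = 7·28 + 266
         = 196 + 266
         = 462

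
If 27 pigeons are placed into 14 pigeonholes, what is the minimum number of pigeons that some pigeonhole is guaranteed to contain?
2

Pigeonhole: ⌈27/14⌉ = 2.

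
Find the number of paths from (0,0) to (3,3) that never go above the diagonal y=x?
5

Reasoning: Counted by the Catalan number C_3: C_3 = C(6,3)/(3+1) = 20/4 = 5.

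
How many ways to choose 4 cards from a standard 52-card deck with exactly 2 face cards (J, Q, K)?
12 face cards and 40 non-face cards: C(12,2) × C(40,2) = 66 × 780 = 51,480.
Final answer: 51,480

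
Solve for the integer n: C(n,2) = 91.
14

C(n,2) = n(n−1)/2! is increasing in n, and n(n−1) = 2!·91 = 182 ≈ (n−0.5)^2 gives n ≈ 14.0. Check: C(12,2) = 66, C(13,2) = 78, C(14,2) = 91 ✓. So n = 14.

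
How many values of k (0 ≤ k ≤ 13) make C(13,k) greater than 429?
6
Row 13 is unimodal and symmetric about k=13/2. C(13,3)=286 ≤ 429; C(13,4)=715 > 429; by symmetry C(13,k) > 429 for k = 4..9. That's 9 - 4 + 1 = 6 values.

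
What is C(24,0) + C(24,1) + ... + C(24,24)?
16,777,216

Explanation: Sum of binomial coefficients = 2^24 = 16,777,216.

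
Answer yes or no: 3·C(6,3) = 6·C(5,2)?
Absorption identity k·C(n,k) = n·C(n-1,k-1). LHS = 3·20 = 60; RHS = 6·10 = 60.
Final answer: Yes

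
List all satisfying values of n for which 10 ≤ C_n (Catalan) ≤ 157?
C_3=5; C_4=14; C_5=42; C_6=132; C_7=429. So valid n = 4, 5, 6.

Answer: 4, 5, 6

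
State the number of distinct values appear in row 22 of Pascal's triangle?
12

Solution: Row 22 has entries C(22,0)..C(22,22); by symmetry C(22,k)=C(22,22-k), giving 12 distinct values.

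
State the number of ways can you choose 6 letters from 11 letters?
C(11,6) = 11! / (6! × (11-6)!)
         = 11! / (6! × 5!)
         = 462
Final answer: 462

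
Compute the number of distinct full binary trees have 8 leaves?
429
Using the Catalan number formula: C_n = C(2n, n) / (n+1)
C_7 = C(14, 7) / (7+1)
     = 3432 / 8
     = 429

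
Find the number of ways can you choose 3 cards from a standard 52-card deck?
22,100

C(52,3) = 22,100.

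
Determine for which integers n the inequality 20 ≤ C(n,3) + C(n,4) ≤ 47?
6

Working:
C(5,3)+C(5,4)=15; C(6,3)+C(6,4)=35; C(7,3)+C(7,4)=70. So valid n = 6.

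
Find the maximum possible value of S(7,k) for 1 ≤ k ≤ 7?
350

Explanation: Row S(7,k) for k = 1..7 (via S(n,k) = k·S(n−1,k) + S(n−1,k−1)): 1, 63, 301, 350, 140, 21, 1. The row is unimodal; maximum at k = 4: 350.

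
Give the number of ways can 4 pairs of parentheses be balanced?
14

Working:
Using the Catalan number formula: C_n = C(2n, n) / (n+1)
C_4 = C(8, 4) / (4+1)
     = 70 / 5
     = 14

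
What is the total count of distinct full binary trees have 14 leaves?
Using the Catalan number formula: C_n = C(2n, n) / (n+1)
C_13 = C(26, 13) / (13+1)
     = 10400600 / 14
     = 742,900

Answer: 742,900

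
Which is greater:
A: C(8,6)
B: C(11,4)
B

Reasoning: A=C(8,6)=28, B=C(11,4)=330.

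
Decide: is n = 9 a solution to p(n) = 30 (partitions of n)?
Yes

Solution: Pentagonal recurrence p(n) = p(n−1) + p(n−2) − p(n−5) − p(n−7) + …: p(9) = p(8) + p(7) − p(4) − p(2) = 22 + 15 − 5 − 2 = 30, which equals 30.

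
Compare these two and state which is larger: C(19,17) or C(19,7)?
C(19,7)

Explanation: C(19,17)=171, C(19,7)=50,388.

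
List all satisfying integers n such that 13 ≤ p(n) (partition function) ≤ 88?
Tabulating p(n) via p(n) = p(n−1) + p(n−2) − p(n−5) − p(n−7) + …: p(6)=11; p(7)=15; p(8)=22; p(9)=30; p(10)=42; p(11)=56; p(12)=77; p(13)=101. So valid n = 7, 8, 9, 10, 11, 12.

Answer: 7, 8, 9, 10, 11, 12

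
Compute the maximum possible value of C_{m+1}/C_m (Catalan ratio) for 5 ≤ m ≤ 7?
10/3

Working:
C_{m+1}/C_m = 2(2m+1)/(m+2), which increases with m. Maximum at m = 7: 2·15/9 = 10/3.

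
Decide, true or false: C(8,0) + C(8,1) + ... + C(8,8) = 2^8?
True

Explanation: Binomial theorem with x = y = 1: Σ C(8,i) = (1+1)^8 = 2^8 = 256. The statement holds.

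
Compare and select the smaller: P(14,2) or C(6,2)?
C(6,2)

P(14,2)=182, C(6,2)=15.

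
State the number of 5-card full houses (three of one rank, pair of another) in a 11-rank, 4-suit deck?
2,640

Explanation: Triple rank: 11. Triple suits: C(4,3)=4. Pair rank: 10. Pair suits: C(4,2)=6. Total: 2,640.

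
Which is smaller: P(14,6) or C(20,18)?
C(20,18)

Reasoning: P(14,6)=2,162,160, C(20,18)=190.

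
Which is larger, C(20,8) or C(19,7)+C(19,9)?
C(19,7)+C(19,9)

C(20,8)=125,970; C(19,7)+C(19,9)=50,388+92,378=142,766.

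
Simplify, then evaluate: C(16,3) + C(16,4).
2,380

Reasoning: By Pascal's identity: C(17,4) = 2,380.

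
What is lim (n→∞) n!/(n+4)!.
0

Solution: n!/(n+4)! = 1/[(n+1)(n+2)···(n+4)] → 0 as n → ∞.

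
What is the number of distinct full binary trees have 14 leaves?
742,900

Solution: Using the Catalan number formula: C_n = C(2n, n) / (n+1)
C_13 = C(26, 13) / (13+1)
     = 10400600 / 14
     = 742,900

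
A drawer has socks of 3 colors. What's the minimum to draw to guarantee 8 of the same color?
22

Worst case: 7 of each = 21. One more: 22.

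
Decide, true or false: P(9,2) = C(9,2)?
P(9,2) = 72 but C(9,2) = 36; they differ by a factor of 2! = 2, so the statement does not hold.

Answer: False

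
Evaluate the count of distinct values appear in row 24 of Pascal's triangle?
13

Working:
Row 24 has entries C(24,0)..C(24,24); by symmetry C(24,k)=C(24,24-k), giving 13 distinct values.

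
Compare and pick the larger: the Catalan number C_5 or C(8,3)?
C(8,3)

Solution: C_5 = C(10,5)/(5+1) = 252/6 = 42; C(8,3) = 56.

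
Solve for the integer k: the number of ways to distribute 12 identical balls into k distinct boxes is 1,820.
5

Solution: Stars and bars: the count is C(12+k−1, k−1), increasing in k. k=3: C(14,2) = 91, k=4: C(15,3) = 455, k=5: C(16,4) = 1,820 ✓. So k = 5.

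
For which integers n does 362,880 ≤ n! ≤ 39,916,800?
n! is strictly increasing; 9! = 362,880 and 11! = 39,916,800, so valid n = 9, 10, 11.

Answer: 9, 10, 11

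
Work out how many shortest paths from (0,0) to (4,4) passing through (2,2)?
36

Working:
To (2,2): C(4,2)=6. From there: C(4,2)=6. Total: 36.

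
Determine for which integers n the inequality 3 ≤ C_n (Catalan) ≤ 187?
3, 4, 5, 6

Working:
C_2=2; C_3=5; C_4=14; C_5=42; C_6=132; C_7=429. So valid n = 3, 4, 5, 6.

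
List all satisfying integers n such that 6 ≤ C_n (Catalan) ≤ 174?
4, 5, 6

Working:
C_3=5; C_4=14; C_5=42; C_6=132; C_7=429. So valid n = 4, 5, 6.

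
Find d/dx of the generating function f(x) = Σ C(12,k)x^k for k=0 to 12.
Σ k·C(12,k)x^(k-1) for k=1 to 12

Reasoning: Term-by-term differentiation gives Σ k·C(12,k)x^{k-1} for k=1 to 12.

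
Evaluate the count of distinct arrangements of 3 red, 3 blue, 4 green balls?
4,200

Explanation: Multinomial: 10!/(3! × 3! × 4!) = 4,200.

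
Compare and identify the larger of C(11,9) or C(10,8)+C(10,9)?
Equal

By Pascal's identity: C(11,9) = C(10,8)+C(10,9) = 55. Equal.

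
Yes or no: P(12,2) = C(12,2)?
P(12,2) = 132 but C(12,2) = 66; they differ by a factor of 2! = 2, so the statement does not hold.

Answer: No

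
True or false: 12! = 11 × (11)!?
12! = 12 × 11! = 479,001,600, but 11 × 11! = 439,084,800.

Answer: False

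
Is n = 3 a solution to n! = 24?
No

Working:
3! = 3·2! = 3·2 = 6, which does not equal 24.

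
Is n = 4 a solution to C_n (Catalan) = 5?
C_4 = C(8,4)/(4+1) = 70/5 = 14, which does not equal 5.

Answer: No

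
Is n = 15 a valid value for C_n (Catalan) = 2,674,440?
No
C_15 = C(30,15)/(15+1) = 155,117,520/16 = 9,694,845, which does not equal 2,674,440.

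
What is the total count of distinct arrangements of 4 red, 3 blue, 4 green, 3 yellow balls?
4,204,200

Multinomial: 14!/(4! × 3! × 4! × 3!) = 4,204,200.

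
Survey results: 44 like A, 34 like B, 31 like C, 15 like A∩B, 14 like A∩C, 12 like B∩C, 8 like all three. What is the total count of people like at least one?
76

|A∪B∪C| = 44+34+31-15-14-12+8 = 76.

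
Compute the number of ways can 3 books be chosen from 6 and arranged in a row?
120

Solution: P(6,3) = 6!/(6-3)! = 120.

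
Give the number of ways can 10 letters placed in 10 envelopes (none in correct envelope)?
1,334,961

Reasoning: Using D(n) = (n-1)[D(n-1) + D(n-2)]:
D(10) = (10-1) × [D(9) + D(8)]
      = 9 × [133496 + 14833]
      = 9 × 148329
      = 1,334,961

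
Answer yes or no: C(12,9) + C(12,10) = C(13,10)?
Pascal's identity: LHS = 220 + 66 = 286; RHS = C(13,10) = 286. Both sides agree, so the statement holds.
Final answer: Yes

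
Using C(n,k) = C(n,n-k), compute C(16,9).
11,440

Explanation: C(16,9) = C(16,7) = 11,440.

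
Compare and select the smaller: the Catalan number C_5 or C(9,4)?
C_5

Reasoning: C_5 = C(10,5)/(5+1) = 252/6 = 42; C(9,4) = 126.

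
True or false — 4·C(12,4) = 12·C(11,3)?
True

Working:
Absorption identity k·C(n,k) = n·C(n-1,k-1). LHS = 4·495 = 1,980; RHS = 12·165 = 1,980.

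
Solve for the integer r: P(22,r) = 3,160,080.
5

Solution: P(22,r) = 22·21·…·(22−r+1), a product of r factors. Multiplying down from 22: 22 = 22; 22·21 = 462; 22·21·20 = 9,240; 22·21·20·19 = 175,560; 22·21·20·19·18 = 3,160,080 ✓ (5 factors). So r = 5.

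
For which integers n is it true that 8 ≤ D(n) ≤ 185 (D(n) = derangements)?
Using D(n) = (n−1)[D(n−1) + D(n−2)] with D(1)=0, D(2)=1: D(3)=2; D(4)=9; D(5)=44; D(6)=265. So valid n = 4, 5.

Answer: 4, 5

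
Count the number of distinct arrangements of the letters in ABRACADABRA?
83,160

Solution: Word has 11 letters (A=5, B=2, R=2, C=1, D=1). Arrangements: 11!/Π(k!) = 83,160.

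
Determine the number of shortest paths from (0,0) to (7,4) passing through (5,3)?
168

Reasoning: To (5,3): C(8,5)=56. From there: C(3,2)=3. Total: 168.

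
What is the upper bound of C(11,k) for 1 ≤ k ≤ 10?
462

Working:
C(11,k) is maximised at the centre of the row: C(11,5) = 462.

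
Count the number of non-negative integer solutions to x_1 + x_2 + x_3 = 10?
66

Solution: C(10+3-1, 3-1) = 66.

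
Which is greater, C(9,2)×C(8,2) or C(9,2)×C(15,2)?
C(9,2)×C(8,2)=1,008, C(9,2)×C(15,2)=3,780.

Answer: C(9,2)×C(15,2)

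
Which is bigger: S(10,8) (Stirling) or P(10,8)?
P(10,8)

Reasoning: S(10,8) = 8·S(9,8) + S(9,7) = 8·36 + 462 = 750; P(10,8) = 1,814,400.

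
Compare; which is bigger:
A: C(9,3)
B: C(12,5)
B

Explanation: A=C(9,3)=84, B=C(12,5)=792.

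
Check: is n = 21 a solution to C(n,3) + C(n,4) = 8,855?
No

Reasoning: C(21,3) + C(21,4) = 1,330 + 5,985 = 7,315, which does not equal 8,855.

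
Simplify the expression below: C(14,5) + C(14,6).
By Pascal's identity: C(15,6) = 5,005.

Answer: 5,005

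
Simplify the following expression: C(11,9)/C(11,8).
1/3

Working:
C(n,k+1)/C(n,k) = (n−k)/(k+1). Here (11−8)/(8+1) = 3/9 = 1/3.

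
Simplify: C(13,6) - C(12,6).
792

Solution: C(13,6) - C(12,6) = C(12,5) = 792.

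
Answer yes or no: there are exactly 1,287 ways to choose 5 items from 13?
Yes
C(13,5) = 1,287.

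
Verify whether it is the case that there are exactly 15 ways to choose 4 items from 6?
C(6,4) = 15.

Answer: True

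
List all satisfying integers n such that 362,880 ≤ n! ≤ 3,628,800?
9, 10

Reasoning: n! is strictly increasing; 9! = 362,880 and 10! = 3,628,800, so valid n = 9, 10.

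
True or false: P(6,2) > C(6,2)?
True

Working:
P(6,2) = 30 and C(6,2) = 15; P(n,r) = r! × C(n,r) so P > C whenever r ≥ 2.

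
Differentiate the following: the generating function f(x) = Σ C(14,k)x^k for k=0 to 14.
Term-by-term differentiation gives Σ k·C(14,k)x^{k-1} for k=1 to 14.
Final answer: Σ k·C(14,k)x^(k-1) for k=1 to 14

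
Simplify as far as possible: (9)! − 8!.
322,560

(9)! − 8! = (9)·8! − 8! = (9−1)·8! = 8·8! = 322,560.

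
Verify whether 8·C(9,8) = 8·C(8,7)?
False

Working:
Absorption identity k·C(n,k) = n·C(n-1,k-1). LHS = 8·9 = 72; RHS = 8·8 = 64.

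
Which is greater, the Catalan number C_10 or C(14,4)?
C_10 = C(20,10)/(10+1) = 184,756/11 = 16,796; C(14,4) = 1,001.

Answer: C_10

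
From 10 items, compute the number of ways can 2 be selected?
45
C(10,2) = 10! / (2! × (10-2)!)
         = 10! / (2! × 8!)
         = 45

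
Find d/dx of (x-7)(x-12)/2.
(2x - 19)/2

Reasoning: d/dx[(x-7)(x-12)] = (x-12) + (x-7) = 2x - 19. Dividing by 2 gives (2x - 19)/2.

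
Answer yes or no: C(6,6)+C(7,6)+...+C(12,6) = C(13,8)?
No

Hockey stick identity gives Σ = C(13,7) = 1,716; RHS C(13,8) = 1,287.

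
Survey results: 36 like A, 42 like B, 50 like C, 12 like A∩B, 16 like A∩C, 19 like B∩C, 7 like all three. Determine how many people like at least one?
|A∪B∪C| = 36+42+50-12-16-19+7 = 88.
Final answer: 88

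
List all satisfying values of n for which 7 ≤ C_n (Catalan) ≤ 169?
C_3=5; C_4=14; C_5=42; C_6=132; C_7=429. So valid n = 4, 5, 6.
Final answer: 4, 5, 6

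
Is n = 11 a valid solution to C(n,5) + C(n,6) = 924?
Yes
C(11,5) + C(11,6) = 462 + 462 = 924, which equals 924.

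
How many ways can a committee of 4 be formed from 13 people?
715

C(13,4) = 13! / (4! × (13-4)!)
         = 13! / (4! × 9!)
         = 715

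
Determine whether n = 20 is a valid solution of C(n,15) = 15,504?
Yes

C(20,15) = 20·19·18·17·16·15·14·13·12·11·10·9·8·7·6/15! = 20,274,183,401,472,000/1,307,674,368,000 = 15,504, which equals 15,504.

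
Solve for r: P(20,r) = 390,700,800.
7

Solution: P(20,r) = 20·19·…·(20−r+1), a product of r factors. Multiplying down from 20: 20 = 20; 20·19 = 380; 20·19·18 = 6,840; 20·19·18·17 = 116,280; 20·19·18·17·16 = 1,860,480; 20·19·18·17·16·15 = 27,907,200; 20·19·18·17·16·15·14 = 390,700,800 ✓ (7 factors). So r = 7.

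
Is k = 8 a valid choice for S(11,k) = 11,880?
Yes

Solution: S(11,8) = 8·S(10,8) + S(10,7) = 8·750 + 5,880 = 11,880, which equals 11,880.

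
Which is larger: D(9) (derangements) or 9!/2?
9!/2

Solution: D(9) = (9-1)·[D(8) + D(7)] = 8·[14,833 + 1,854] = 133,496; 9!/2 = 362,880/2 = 181,440.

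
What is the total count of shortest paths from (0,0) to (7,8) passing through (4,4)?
2,450

To (4,4): C(8,4)=70. From there: C(7,3)=35. Total: 2,450.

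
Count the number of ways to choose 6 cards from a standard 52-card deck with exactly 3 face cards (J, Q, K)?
2,173,600

12 face cards and 40 non-face cards: C(12,3) × C(40,3) = 220 × 9,880 = 2,173,600.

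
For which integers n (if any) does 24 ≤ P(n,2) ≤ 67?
P(5,2)=20; P(6,2)=30; P(7,2)=42; P(8,2)=56; P(9,2)=72. So valid n = 6, 7, 8.

Answer: 6, 7, 8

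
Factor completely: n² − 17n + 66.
(n − 6)(n − 11)

Seek roots whose sum is 17 and product is 66: (6, 11). So n² − 17n + 66 = (n − 6)(n − 11).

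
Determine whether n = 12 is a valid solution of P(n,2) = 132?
P(12,2) = 12·11 = 132, which equals 132.

Answer: Yes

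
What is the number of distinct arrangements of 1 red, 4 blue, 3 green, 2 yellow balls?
12,600

Working:
Multinomial: 10!/(1! × 4! × 3! × 2!) = 12,600.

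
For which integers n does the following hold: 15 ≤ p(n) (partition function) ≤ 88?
7, 8, 9, 10, 11, 12

Solution: Tabulating p(n) via p(n) = p(n−1) + p(n−2) − p(n−5) − p(n−7) + …: p(6)=11; p(7)=15; p(8)=22; p(9)=30; p(10)=42; p(11)=56; p(12)=77; p(13)=101. So valid n = 7, 8, 9, 10, 11, 12.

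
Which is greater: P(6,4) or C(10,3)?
P(6,4)

Solution: P(6,4)=360, C(10,3)=120.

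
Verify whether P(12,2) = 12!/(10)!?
Permutation formula P(n,k) = n!/(n-k)!: 12!/10! = 479,001,600/3,628,800 = 132 = P(12,2). The statement holds.
Final answer: True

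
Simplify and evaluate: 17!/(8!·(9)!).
24,310

Working:
This is C(17,8) = 24,310.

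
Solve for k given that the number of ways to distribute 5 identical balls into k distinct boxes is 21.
3
Stars and bars: the count is C(5+k−1, k−1), increasing in k. k=2: C(6,1) = 6, k=3: C(7,2) = 21 ✓. So k = 3.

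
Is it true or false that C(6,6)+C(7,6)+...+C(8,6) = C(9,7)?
True

Explanation: Hockey stick identity gives Σ = C(9,7) = 36; RHS C(9,7) = 36.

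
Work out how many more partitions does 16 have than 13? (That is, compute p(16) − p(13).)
130

Working:
Pentagonal recurrence p(n) = p(n−1) + p(n−2) − p(n−5) − p(n−7) + …: p(16) = p(15) + p(14) − p(11) − p(9) + p(4) + p(1) = 176 + 135 − 56 − 30 + 5 + 1 = 231.
p(13) = p(12) + p(11) − p(8) − p(6) + p(1) = 77 + 56 − 22 − 11 + 1 = 101.
Difference = 231 − 101 = 130.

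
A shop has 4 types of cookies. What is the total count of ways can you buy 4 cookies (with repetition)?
35

Solution: Stars and bars: C(4+4-1, 4) = C(7, 4) = 35.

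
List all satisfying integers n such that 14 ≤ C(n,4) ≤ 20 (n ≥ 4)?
6

Explanation: C(5,4)=5; C(6,4)=15; C(7,4)=35. So valid n = 6.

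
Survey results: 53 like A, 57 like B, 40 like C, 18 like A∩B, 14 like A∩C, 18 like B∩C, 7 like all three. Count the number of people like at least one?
107

Working:
|A∪B∪C| = 53+57+40-18-14-18+7 = 107.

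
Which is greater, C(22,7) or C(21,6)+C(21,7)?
Equal

Reasoning: By Pascal's identity: C(22,7) = C(21,6)+C(21,7) = 170,544. Equal.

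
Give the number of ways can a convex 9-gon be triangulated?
429
Using the Catalan number formula: C_n = C(2n, n) / (n+1)
C_7 = C(14, 7) / (7+1)
     = 3432 / 8
     = 429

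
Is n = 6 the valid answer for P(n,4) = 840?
No

Explanation: P(6,4) = 6·5·4·3 = 360, which does not equal 840.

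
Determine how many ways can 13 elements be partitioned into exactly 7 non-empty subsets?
5,715,424
This equals S(13,7), the Stirling number of the 2nd kind.
Using the Stirling recurrence: S(n,k) = k·S(n-1,k) + S(n-1,k-1)
S(13,7) = 7·S(12,7) + S(12,6)
         = 7·627396 + 1323652
         = 4391772 + 1323652
         = 5,715,424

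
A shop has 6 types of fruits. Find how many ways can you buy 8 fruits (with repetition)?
1,287
Stars and bars: C(8+6-1, 8) = C(13, 8) = 1,287.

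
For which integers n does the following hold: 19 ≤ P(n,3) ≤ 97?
4, 5

Explanation: P(3,3)=6; P(4,3)=24; P(5,3)=60; P(6,3)=120. So valid n = 4, 5.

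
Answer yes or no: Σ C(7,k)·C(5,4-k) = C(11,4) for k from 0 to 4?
No
Vandermonde's identity gives C(12,4) = 495; RHS C(11,4) = 330.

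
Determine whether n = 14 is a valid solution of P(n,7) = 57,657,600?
No

P(14,7) = 14·13·12·11·10·9·8 = 17,297,280, which does not equal 57,657,600.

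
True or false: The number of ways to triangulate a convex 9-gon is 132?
False

Working:
Triangulations of a convex 9-gon are counted by the Catalan number C_7: C_7 = C(14,7)/(7+1) = 3,432/8 = 429.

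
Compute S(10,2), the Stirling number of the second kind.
511

Reasoning: Using the Stirling recurrence: S(n,k) = k·S(n-1,k) + S(n-1,k-1)
S(10,2) = 2·S(9,2) + S(9,1)
         = 2·255 + 1
         = 510 + 1
         = 511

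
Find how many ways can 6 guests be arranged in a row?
720

Working:
Arrangements of 6 distinct objects: 6! = 720.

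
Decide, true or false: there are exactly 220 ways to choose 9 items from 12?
True

Explanation: C(12,9) = 220.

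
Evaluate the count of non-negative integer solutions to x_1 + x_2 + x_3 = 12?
91

Explanation: C(12+3-1, 3-1) = 91.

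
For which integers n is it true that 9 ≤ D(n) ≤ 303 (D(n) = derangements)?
4, 5, 6

Explanation: Using D(n) = (n−1)[D(n−1) + D(n−2)] with D(1)=0, D(2)=1: D(3)=2; D(4)=9; D(5)=44; D(6)=265; D(7)=1,854. So valid n = 4, 5, 6.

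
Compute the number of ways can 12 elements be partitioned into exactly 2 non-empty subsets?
2,047

Reasoning: This equals S(12,2), the Stirling number of the 2nd kind.
Using the Stirling recurrence: S(n,k) = k·S(n-1,k) + S(n-1,k-1)
S(12,2) = 2·S(11,2) + S(11,1)
         = 2·1023 + 1
         = 2046 + 1
         = 2,047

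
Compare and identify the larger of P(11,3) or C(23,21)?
P(11,3)
P(11,3)=990, C(23,21)=253.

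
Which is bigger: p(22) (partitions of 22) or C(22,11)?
C(22,11)
Pentagonal recurrence p(n) = p(n−1) + p(n−2) − p(n−5) − p(n−7) + …: p(22) = p(21) + p(20) − p(17) − p(15) + p(10) + p(7) − p(0) = 792 + 627 − 297 − 176 + 42 + 15 − 1 = 1,002; C(22,11) = 705,432.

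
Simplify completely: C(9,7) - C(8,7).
28

Solution: C(9,7) - C(8,7) = C(8,6) = 28.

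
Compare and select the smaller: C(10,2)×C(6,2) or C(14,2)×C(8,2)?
C(10,2)×C(6,2)
C(10,2)×C(6,2)=675, C(14,2)×C(8,2)=2,548.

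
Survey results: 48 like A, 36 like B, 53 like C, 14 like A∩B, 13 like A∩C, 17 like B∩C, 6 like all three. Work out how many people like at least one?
99

Explanation: |A∪B∪C| = 48+36+53-14-13-17+6 = 99.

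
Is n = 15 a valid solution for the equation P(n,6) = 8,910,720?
No

Working:
P(15,6) = 15·14·13·12·11·10 = 3,603,600, which does not equal 8,910,720.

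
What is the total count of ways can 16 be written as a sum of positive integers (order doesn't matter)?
231

Reasoning: Pentagonal recurrence p(n) = p(n−1) + p(n−2) − p(n−5) − p(n−7) + …: p(16) = p(15) + p(14) − p(11) − p(9) + p(4) + p(1) = 176 + 135 − 56 − 30 + 5 + 1 = 231.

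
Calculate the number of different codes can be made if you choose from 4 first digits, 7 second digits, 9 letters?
252

Explanation: By the multiplication principle: 4 × 7 × 9 = 252.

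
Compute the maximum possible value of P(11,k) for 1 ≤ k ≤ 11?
39,916,800

Working:
P(11,k) increases in k, so maximum at k = 11: 11! = 39,916,800.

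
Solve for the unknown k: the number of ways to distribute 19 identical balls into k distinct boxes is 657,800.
8

Reasoning: Stars and bars: the count is C(19+k−1, k−1), increasing in k. k=6: C(24,5) = 42,504, k=7: C(25,6) = 177,100, k=8: C(26,7) = 657,800 ✓. So k = 8.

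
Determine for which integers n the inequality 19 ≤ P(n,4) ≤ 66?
4

P(3,4)=0; P(4,4)=24; P(5,4)=120. So valid n = 4.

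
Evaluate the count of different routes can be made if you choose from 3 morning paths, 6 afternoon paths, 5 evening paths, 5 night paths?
450
By the multiplication principle: 3 × 6 × 5 × 5 = 450.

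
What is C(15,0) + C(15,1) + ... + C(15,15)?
32,768
Sum of binomial coefficients = 2^15 = 32,768.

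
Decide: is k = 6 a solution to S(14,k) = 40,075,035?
No

Explanation: S(14,6) = 6·S(13,6) + S(13,5) = 6·9,321,312 + 7,508,501 = 63,436,373, which does not equal 40,075,035.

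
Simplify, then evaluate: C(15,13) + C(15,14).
120

By Pascal's identity: C(16,14) = 120.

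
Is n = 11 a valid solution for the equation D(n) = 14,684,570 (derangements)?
Yes

Working:
D(11) = (11-1)·[D(10) + D(9)] = 10·[1,334,961 + 133,496] = 14,684,570, which equals 14,684,570.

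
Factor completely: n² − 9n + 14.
(n − 2)(n − 7)

Seek roots whose sum is 9 and product is 14: (2, 7). So n² − 9n + 14 = (n − 2)(n − 7).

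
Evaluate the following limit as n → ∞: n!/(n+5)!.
0
n!/(n+5)! = 1/[(n+1)(n+2)···(n+5)] → 0 as n → ∞.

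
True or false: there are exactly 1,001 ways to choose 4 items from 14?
C(14,4) = 1,001.
Final answer: True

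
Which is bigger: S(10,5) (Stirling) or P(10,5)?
S(10,5)
S(10,5) = 5·S(9,5) + S(9,4) = 5·6,951 + 7,770 = 42,525; P(10,5) = 30,240.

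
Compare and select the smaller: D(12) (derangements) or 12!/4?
12!/4

D(12) = (12-1)·[D(11) + D(10)] = 11·[14,684,570 + 1,334,961] = 176,214,841; 12!/4 = 479,001,600/4 = 119,750,400.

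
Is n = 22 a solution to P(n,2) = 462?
Yes

P(22,2) = 22·21 = 462, which equals 462.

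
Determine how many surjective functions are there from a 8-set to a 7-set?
141,120

Reasoning: Onto functions = 7! × S(8,7)
First compute S(8,7) via recurrence:
Using the Stirling recurrence: S(n,k) = k·S(n-1,k) + S(n-1,k-1)
S(8,7) = 7·S(7,7) + S(7,6)
         = 7·1 + 21
         = 7 + 21
         = 28
Then: 5040 × 28 = 141,120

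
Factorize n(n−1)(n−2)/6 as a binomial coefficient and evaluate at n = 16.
C(n,3); C(16,3) = 560

Solution: n(n−1)(n−2)/6 = n!/(3!(n−3)!) = C(n,3). At n = 16: C(16,3) = 560.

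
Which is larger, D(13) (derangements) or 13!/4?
D(13)

Reasoning: D(13) = (13-1)·[D(12) + D(11)] = 12·[176,214,841 + 14,684,570] = 2,290,792,932; 13!/4 = 6,227,020,800/4 = 1,556,755,200.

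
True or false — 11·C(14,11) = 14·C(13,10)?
True

Working:
Absorption identity k·C(n,k) = n·C(n-1,k-1). LHS = 11·364 = 4,004; RHS = 14·286 = 4,004.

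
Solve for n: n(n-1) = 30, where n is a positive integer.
6
n² − n − 30 = 0, so n = (1 ± √(1 + 4·30))/2 = (1 ± √121)/2 = (1 ± 11)/2, i.e. n = 6 or n = -5. Taking the positive root, n = 6 (check: 6×5 = 30).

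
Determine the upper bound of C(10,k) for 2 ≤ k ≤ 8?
252

Working:
C(10,k) is maximised at the centre of the row: C(10,5) = 252.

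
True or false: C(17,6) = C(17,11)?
True

C(17,6) = C(17,17-6) by the symmetry property; both equal 12,376.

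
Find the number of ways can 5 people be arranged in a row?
120

Reasoning: Arrangements of 5 distinct objects: 5! = 120.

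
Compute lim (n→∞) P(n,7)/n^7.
P(n,7) = n(n-1)···(n-6) ≈ n^7 for large n. Limit = 1.
Final answer: 1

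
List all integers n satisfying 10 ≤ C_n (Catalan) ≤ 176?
4, 5, 6

Working:
C_3=5; C_4=14; C_5=42; C_6=132; C_7=429. So valid n = 4, 5, 6.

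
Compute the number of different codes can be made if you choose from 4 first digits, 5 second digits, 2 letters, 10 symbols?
400

Explanation: By the multiplication principle: 4 × 5 × 2 × 10 = 400.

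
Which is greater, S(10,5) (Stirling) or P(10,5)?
S(10,5)

Working:
S(10,5) = 5·S(9,5) + S(9,4) = 5·6,951 + 7,770 = 42,525; P(10,5) = 30,240.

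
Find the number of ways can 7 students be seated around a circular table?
Circular arrangements: (7-1)! = 720.

Answer: 720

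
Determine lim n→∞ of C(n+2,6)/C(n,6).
1

Both numerator and denominator grow as n^6/6! for large n, so the ratio → 1.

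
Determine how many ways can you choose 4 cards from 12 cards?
C(12,4) = 12! / (4! × (12-4)!)
         = 12! / (4! × 8!)
         = 495

Answer: 495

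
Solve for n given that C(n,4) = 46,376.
C(n,4) = n(n−1)(n−2)(n−3)/4! is increasing in n, and n(n−1)(n−2)(n−3) = 4!·46,376 = 1,113,024 ≈ (n−1.5)^4 gives n ≈ 34.0. Check: C(32,4) = 35,960, C(33,4) = 40,920, C(34,4) = 46,376 ✓. So n = 34.
Final answer: 34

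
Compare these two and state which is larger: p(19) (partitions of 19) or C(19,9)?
Pentagonal recurrence p(n) = p(n−1) + p(n−2) − p(n−5) − p(n−7) + …: p(19) = p(18) + p(17) − p(14) − p(12) + p(7) + p(4) = 385 + 297 − 135 − 77 + 15 + 5 = 490; C(19,9) = 92,378.
Final answer: C(19,9)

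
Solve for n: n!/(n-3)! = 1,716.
13

n!/(n-3)! = n×(n-1)×(n-2), a product of 3 consecutive integers ≈ (n−1)^3. 1,716^(1/3) + 1 ≈ 13.0; check n = 13: 13×12×11 = 1,716 ✓. So n = 13.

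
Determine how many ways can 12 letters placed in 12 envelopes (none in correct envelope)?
176,214,841

Solution: Using D(n) = (n-1)[D(n-1) + D(n-2)]:
D(12) = (12-1) × [D(11) + D(10)]
      = 11 × [14684570 + 1334961]
      = 11 × 16019531
      = 176,214,841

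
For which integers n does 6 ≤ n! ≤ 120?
3, 4, 5
n! is strictly increasing; 3! = 6 and 5! = 120, so valid n = 3, 4, 5.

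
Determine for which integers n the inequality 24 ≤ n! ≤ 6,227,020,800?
n! is strictly increasing; 4! = 24 and 13! = 6,227,020,800, so valid n = 4, 5, 6, 7, 8, 9, 10, 11, 12, 13.

Answer: 4, 5, 6, 7, 8, 9, 10, 11, 12, 13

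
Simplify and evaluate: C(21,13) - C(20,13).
125,970
C(21,13) - C(20,13) = C(20,12) = 125,970.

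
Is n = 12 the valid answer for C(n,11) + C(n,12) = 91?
No

Solution: C(12,11) + C(12,12) = 12 + 1 = 13, which does not equal 91.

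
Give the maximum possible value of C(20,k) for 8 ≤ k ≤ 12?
184,756

Working:
C(20,k) is maximised at the centre of the row: C(20,10) = 184,756.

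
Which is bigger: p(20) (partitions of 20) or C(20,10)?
C(20,10)

Pentagonal recurrence p(n) = p(n−1) + p(n−2) − p(n−5) − p(n−7) + …: p(20) = p(19) + p(18) − p(15) − p(13) + p(8) + p(5) = 490 + 385 − 176 − 101 + 22 + 7 = 627; C(20,10) = 184,756.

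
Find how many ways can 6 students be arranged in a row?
Arrangements of 6 distinct objects: 6! = 720.
Final answer: 720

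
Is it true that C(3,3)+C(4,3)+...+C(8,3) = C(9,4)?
Hockey stick identity gives Σ = C(9,4) = 126; RHS C(9,4) = 126.

Answer: True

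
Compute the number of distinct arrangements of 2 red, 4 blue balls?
Multinomial: 6!/(2! × 4!) = 15.

Answer: 15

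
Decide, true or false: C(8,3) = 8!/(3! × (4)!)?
The correct denominator is 3!×5!, giving C(8,3) = 56; the stated RHS is 8!/(3!×4!) = 280 ≠ 56, so the statement does not hold.
Final answer: False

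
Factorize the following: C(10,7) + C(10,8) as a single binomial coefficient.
C(11,8)

Working:
By Pascal's identity: C(10,7) + C(10,8) = C(11,8) = 165.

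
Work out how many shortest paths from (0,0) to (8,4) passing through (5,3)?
224

Working:
To (5,3): C(8,5)=56. From there: C(4,3)=4. Total: 224.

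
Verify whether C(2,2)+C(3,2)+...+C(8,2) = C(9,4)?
False

Reasoning: Hockey stick identity gives Σ = C(9,3) = 84; RHS C(9,4) = 126.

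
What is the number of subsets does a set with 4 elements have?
16

Explanation: Each element can be included or excluded: 2^4 = 16.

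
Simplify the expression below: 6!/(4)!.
30

Working:
This equals 6×5 = 30.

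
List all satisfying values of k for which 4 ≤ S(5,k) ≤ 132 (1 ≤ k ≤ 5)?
2, 3, 4

S(5,1)=1; S(5,2)=15; S(5,3)=25; S(5,4)=10; S(5,5)=1. So valid k = 2, 3, 4.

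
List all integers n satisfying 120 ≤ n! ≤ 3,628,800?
5, 6, 7, 8, 9, 10

Solution: n! is strictly increasing; 5! = 120 and 10! = 3,628,800, so valid n = 5, 6, 7, 8, 9, 10.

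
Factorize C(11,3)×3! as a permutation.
C(11,3)×3! = [11!/(3!(8)!)]×3! = 11!/(8)! = P(11,3) = 990.

Answer: P(11,3)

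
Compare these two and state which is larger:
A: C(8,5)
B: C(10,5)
A=C(8,5)=56, B=C(10,5)=252.
Final answer: B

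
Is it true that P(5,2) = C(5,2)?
False

Working:
P(5,2) = 20 but C(5,2) = 10; they differ by a factor of 2! = 2, so the statement does not hold.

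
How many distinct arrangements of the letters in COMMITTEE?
45,360

Solution: Word has 9 letters (C=1, O=1, M=2, I=1, T=2, E=2). Arrangements: 9!/Π(k!) = 45,360.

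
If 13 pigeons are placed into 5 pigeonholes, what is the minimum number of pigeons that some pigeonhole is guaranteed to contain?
3
Pigeonhole: ⌈13/5⌉ = 3.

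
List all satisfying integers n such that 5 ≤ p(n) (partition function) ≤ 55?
4, 5, 6, 7, 8, 9, 10
Tabulating p(n) via p(n) = p(n−1) + p(n−2) − p(n−5) − p(n−7) + …: p(3)=3; p(4)=5; p(5)=7; p(6)=11; p(7)=15; p(8)=22; p(9)=30; p(10)=42; p(11)=56. So valid n = 4, 5, 6, 7, 8, 9, 10.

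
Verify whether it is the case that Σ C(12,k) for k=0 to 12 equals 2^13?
Binomial theorem: Σ C(12,k) = (1+1)^12 = 2^12 = 4,096; RHS 2^13 = 8,192.
Final answer: False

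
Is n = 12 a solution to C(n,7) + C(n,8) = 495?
No

C(12,7) + C(12,8) = 792 + 495 = 1,287, which does not equal 495.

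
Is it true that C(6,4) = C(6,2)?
True
Symmetry C(n,k) = C(n,n-k): C(6,4) = 15 and C(6,2) = 15. Both sides agree, so the statement holds.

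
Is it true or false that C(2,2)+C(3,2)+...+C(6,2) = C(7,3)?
True

Hockey stick identity gives Σ = C(7,3) = 35; RHS C(7,3) = 35.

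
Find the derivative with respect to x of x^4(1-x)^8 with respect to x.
4x^3(1-x)^8 - 8x^4(1-x)^7

Working:
Product rule: 4x^{3}(1-x)^{8} + x^4·(-8)(1-x)^{7}.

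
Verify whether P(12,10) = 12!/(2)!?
Permutation formula P(n,k) = n!/(n-k)!: 12!/2! = 479,001,600/2 = 239,500,800 = P(12,10). The statement holds.

Answer: True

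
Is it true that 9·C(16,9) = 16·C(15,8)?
True

Working:
Absorption identity k·C(n,k) = n·C(n-1,k-1). LHS = 9·11440 = 102,960; RHS = 16·6435 = 102,960.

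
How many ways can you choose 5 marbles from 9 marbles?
C(9,5) = 9! / (5! × (9-5)!)
         = 9! / (5! × 4!)
         = 126

Answer: 126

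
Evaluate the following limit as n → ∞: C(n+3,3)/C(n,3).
1

Both numerator and denominator grow as n^3/3! for large n, so the ratio → 1.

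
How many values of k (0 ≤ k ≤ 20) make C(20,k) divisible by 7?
0

Explanation: Checking C(20,k) mod 7 for k = 0..20: none are divisible by 7. Count = 0.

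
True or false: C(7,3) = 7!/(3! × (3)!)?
False

The correct denominator is 3!×4!, giving C(7,3) = 35; the stated RHS is 7!/(3!×3!) = 140 ≠ 35, so the statement does not hold.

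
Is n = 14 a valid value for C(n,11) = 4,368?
C(14,11) = 14·13·12·11·10·9·8·7·6·5·4/11! = 14,529,715,200/39,916,800 = 364, which does not equal 4,368.
Final answer: No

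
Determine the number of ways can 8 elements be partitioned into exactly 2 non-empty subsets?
127

Reasoning: This equals S(8,2), the Stirling number of the 2nd kind.
Using the Stirling recurrence: S(n,k) = k·S(n-1,k) + S(n-1,k-1)
S(8,2) = 2·S(7,2) + S(7,1)
         = 2·63 + 1
         = 126 + 1
         = 127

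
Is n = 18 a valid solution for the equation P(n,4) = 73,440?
Yes

Solution: P(18,4) = 18·17·16·15 = 73,440, which equals 73,440.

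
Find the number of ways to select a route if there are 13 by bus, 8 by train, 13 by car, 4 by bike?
38

Working:
By the addition principle: 13 + 8 + 13 + 4 = 38.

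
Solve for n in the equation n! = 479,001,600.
12

n! is strictly increasing. 10! = 3,628,800, 11! = 39,916,800, 12! = 479,001,600 ✓. So n = 12.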